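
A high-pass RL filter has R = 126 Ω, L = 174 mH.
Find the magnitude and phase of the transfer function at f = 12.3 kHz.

Step 1 — Angular frequency: ω = 2π·1.23e+04 = 7.728e+04 rad/s.
Step 2 — Transfer function: H(jω) = jωL/(R + jωL).
Step 3 — Numerator jωL = j·1.345e+04; denominator R + jωL = 126 + j1.345e+04.
Step 4 — H = 0.9999 + j0.009369.
Step 5 — Magnitude: |H| = 1 (-0.0 dB); phase: φ = 0.5°.

|H| = 1 (-0.0 dB), φ = 0.5°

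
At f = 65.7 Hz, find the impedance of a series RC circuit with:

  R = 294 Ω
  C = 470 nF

Step 1 — Angular frequency: ω = 2π·f = 2π·65.7 = 412.8 rad/s.
Step 2 — Component impedances:
  R: Z = R = 294 Ω
  C: Z = 1/(jωC) = -j/(ω·C) = 0 - j5154 Ω
Step 3 — Series combination: Z_total = R + C = 294 - j5154 Ω = 5163∠-86.7° Ω.

Z = 294 - j5154 Ω = 5163∠-86.7° Ω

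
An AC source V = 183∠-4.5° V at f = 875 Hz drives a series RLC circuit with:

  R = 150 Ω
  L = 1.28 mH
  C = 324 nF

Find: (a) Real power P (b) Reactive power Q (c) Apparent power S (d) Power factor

Step 1 — Angular frequency: ω = 2π·f = 2π·875 = 5498 rad/s.
Step 2 — Component impedances:
  R: Z = R = 150 Ω
  L: Z = jωL = j·5498·0.00128 = 0 + j7.037 Ω
  C: Z = 1/(jωC) = -j/(ω·C) = 0 - j561.4 Ω
Step 3 — Series combination: Z_total = R + L + C = 150 - j554.4 Ω = 574.3∠-74.9° Ω.
Step 4 — Source phasor: V = 183∠-4.5° V = 182.4 - j14.36 V.
Step 5 — Current: I = V / Z = 0.1071 + j0.3001 A = 0.3187∠70.4° A.
Step 6 — Complex power: S = V·I* = 15.23 - j56.29 VA.
Step 7 — Real power: P = Re(S) = 15.23 W.
Step 8 — Reactive power: Q = Im(S) = -56.29 VAR.
Step 9 — Apparent power: |S| = 58.31 VA.
Step 10 — Power factor: PF = P/|S| = 0.2612 (leading).

(a) P = 15.23 W  (b) Q = -56.29 VAR  (c) S = 58.31 VA  (d) PF = 0.2612 (leading)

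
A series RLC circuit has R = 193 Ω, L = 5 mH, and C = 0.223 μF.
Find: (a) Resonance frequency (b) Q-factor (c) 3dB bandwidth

Step 1 — Resonance: ω₀ = 1/√(LC) = 1/√(0.005·2.23e-07) = 2.995e+04 rad/s.
Step 2 — f₀ = ω₀/(2π) = 4766 Hz.
Step 3 — Series Q: Q = ω₀L/R = 2.995e+04·0.005/193 = 0.7758.
Step 4 — Bandwidth: Δω = ω₀/Q = 3.86e+04 rad/s; BW = Δω/(2π) = 6143 Hz.

(a) f₀ = 4766 Hz  (b) Q = 0.7758  (c) BW = 6143 Hz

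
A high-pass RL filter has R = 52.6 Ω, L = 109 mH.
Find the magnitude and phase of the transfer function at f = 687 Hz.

Step 1 — Angular frequency: ω = 2π·687 = 4317 rad/s.
Step 2 — Transfer function: H(jω) = jωL/(R + jωL).
Step 3 — Numerator jωL = j·470.5; denominator R + jωL = 52.6 + j470.5.
Step 4 — H = 0.9877 + j0.1104.
Step 5 — Magnitude: |H| = 0.9938 (-0.1 dB); phase: φ = 6.4°.

|H| = 0.9938 (-0.1 dB), φ = 6.4°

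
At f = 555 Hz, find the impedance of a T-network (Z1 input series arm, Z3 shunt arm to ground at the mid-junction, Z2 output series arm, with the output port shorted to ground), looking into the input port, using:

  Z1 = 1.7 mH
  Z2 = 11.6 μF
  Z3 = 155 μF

Step 1 — Angular frequency: ω = 2π·f = 2π·555 = 3487 rad/s.
Step 2 — Component impedances:
  Z1: Z = jωL = j·3487·0.0017 = 0 + j5.928 Ω
  Z2: Z = 1/(jωC) = -j/(ω·C) = 0 - j24.72 Ω
  Z3: Z = 1/(jωC) = -j/(ω·C) = 0 - j1.85 Ω
Step 3 — With the output port shorted to ground, the output series arm Z2 runs from the junction to ground; the shunt arm Z3 also runs from the junction to ground. They appear in parallel: Z3 || Z2 = 0 - j1.721 Ω.
Step 4 — Series with input arm Z1: Z_in = Z1 + (Z3 || Z2) = 0 + j4.207 Ω = 4.207∠90.0° Ω.

Z = 0 + j4.207 Ω = 4.207∠90.0° Ω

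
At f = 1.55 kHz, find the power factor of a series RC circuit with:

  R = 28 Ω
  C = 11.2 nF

Step 1 — Angular frequency: ω = 2π·f = 2π·1550 = 9739 rad/s.
Step 2 — Component impedances:
  R: Z = R = 28 Ω
  C: Z = 1/(jωC) = -j/(ω·C) = 0 - j9168 Ω
Step 3 — Series combination: Z_total = R + C = 28 - j9168 Ω = 9168∠-89.8° Ω.
Step 4 — Power factor: PF = cos(φ) = Re(Z)/|Z| = 28/9168 = 0.003054.
Step 5 — Type: Im(Z) = -9168 ⇒ leading (phase φ = -89.8°).

PF = 0.003054 (leading, φ = -89.8°)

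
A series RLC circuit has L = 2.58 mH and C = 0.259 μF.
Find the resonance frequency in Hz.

Step 1 — Resonance condition Im(Z)=0 gives ω₀ = 1/√(LC).
Step 2 — ω₀ = 1/√(0.00258·2.59e-07) = 3.868e+04 rad/s.
Step 3 — f₀ = ω₀/(2π) = 6157 Hz.

f₀ = 6157 Hz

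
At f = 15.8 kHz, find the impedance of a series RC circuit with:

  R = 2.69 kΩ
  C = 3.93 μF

Step 1 — Angular frequency: ω = 2π·f = 2π·1.58e+04 = 9.927e+04 rad/s.
Step 2 — Component impedances:
  R: Z = R = 2690 Ω
  C: Z = 1/(jωC) = -j/(ω·C) = 0 - j2.563 Ω
Step 3 — Series combination: Z_total = R + C = 2690 - j2.563 Ω = 2690∠-0.1° Ω.

Z = 2690 - j2.563 Ω = 2690∠-0.1° Ω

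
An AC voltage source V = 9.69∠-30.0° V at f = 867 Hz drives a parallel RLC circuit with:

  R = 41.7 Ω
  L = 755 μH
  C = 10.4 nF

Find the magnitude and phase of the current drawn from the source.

Step 1 — Angular frequency: ω = 2π·f = 2π·867 = 5448 rad/s.
Step 2 — Component impedances:
  R: Z = R = 41.7 Ω
  L: Z = jωL = j·5448·0.000755 = 0 + j4.113 Ω
  C: Z = 1/(jωC) = -j/(ω·C) = 0 - j1.765e+04 Ω
Step 3 — Parallel combination: 1/Z_total = 1/R + 1/L + 1/C; Z_total = 0.4019 + j4.074 Ω = 4.094∠84.4° Ω.
Step 4 — Source phasor: V = 9.69∠-30.0° V = 8.392 - j4.845 V.
Step 5 — Ohm's law: I = V / Z_total = (8.392 - j4.845) / (0.4019 + j4.074) = -0.9765 - j2.156 A.
Step 6 — Convert to polar: |I| = 2.367 A, ∠I = -114.4°.

I = 2.367∠-114.4° A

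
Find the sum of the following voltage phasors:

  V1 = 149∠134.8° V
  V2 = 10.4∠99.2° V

Step 1 — Convert each phasor to rectangular form:
  V1 = 149·(cos(134.8°) + j·sin(134.8°)) = -105 + j105.7 V
  V2 = 10.4·(cos(99.2°) + j·sin(99.2°)) = -1.663 + j10.27 V
Step 2 — Sum components: V_total = -106.7 + j116 V.
Step 3 — Convert to polar: |V_total| = 157.6 V, ∠V_total = 132.6°.

V_total = 157.6∠132.6° V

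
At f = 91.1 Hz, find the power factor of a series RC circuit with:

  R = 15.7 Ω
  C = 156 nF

Step 1 — Angular frequency: ω = 2π·f = 2π·91.1 = 572.4 rad/s.
Step 2 — Component impedances:
  R: Z = R = 15.7 Ω
  C: Z = 1/(jωC) = -j/(ω·C) = 0 - j1.12e+04 Ω
Step 3 — Series combination: Z_total = R + C = 15.7 - j1.12e+04 Ω = 1.12e+04∠-89.9° Ω.
Step 4 — Power factor: PF = cos(φ) = Re(Z)/|Z| = 15.7/1.12e+04 = 0.001402.
Step 5 — Type: Im(Z) = -1.12e+04 ⇒ leading (phase φ = -89.9°).

PF = 0.001402 (leading, φ = -89.9°)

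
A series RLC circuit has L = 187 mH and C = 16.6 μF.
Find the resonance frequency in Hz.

Step 1 — Resonance condition Im(Z)=0 gives ω₀ = 1/√(LC).
Step 2 — ω₀ = 1/√(0.187·1.66e-05) = 567.6 rad/s.
Step 3 — f₀ = ω₀/(2π) = 90.33 Hz.

f₀ = 90.33 Hz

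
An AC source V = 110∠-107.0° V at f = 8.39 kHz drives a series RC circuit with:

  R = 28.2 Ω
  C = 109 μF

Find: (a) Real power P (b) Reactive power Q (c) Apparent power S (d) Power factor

Step 1 — Angular frequency: ω = 2π·f = 2π·8390 = 5.272e+04 rad/s.
Step 2 — Component impedances:
  R: Z = R = 28.2 Ω
  C: Z = 1/(jωC) = -j/(ω·C) = 0 - j0.174 Ω
Step 3 — Series combination: Z_total = R + C = 28.2 - j0.174 Ω = 28.2∠-0.4° Ω.
Step 4 — Source phasor: V = 110∠-107.0° V = -32.16 - j105.2 V.
Step 5 — Current: I = V / Z = -1.117 - j3.737 A = 3.901∠-106.6° A.
Step 6 — Complex power: S = V·I* = 429.1 - j2.648 VA.
Step 7 — Real power: P = Re(S) = 429.1 W.
Step 8 — Reactive power: Q = Im(S) = -2.648 VAR.
Step 9 — Apparent power: |S| = 429.1 VA.
Step 10 — Power factor: PF = P/|S| = 1 (leading).

(a) P = 429.1 W  (b) Q = -2.648 VAR  (c) S = 429.1 VA  (d) PF = 1 (leading)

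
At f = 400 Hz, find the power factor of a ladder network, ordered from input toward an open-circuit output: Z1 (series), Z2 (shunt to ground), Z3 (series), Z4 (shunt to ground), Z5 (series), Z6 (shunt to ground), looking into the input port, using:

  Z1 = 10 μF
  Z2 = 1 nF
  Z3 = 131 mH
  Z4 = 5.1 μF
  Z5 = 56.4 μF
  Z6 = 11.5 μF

Step 1 — Angular frequency: ω = 2π·f = 2π·400 = 2513 rad/s.
Step 2 — Component impedances:
  Z1: Z = 1/(jωC) = -j/(ω·C) = 0 - j39.79 Ω
  Z2: Z = 1/(jωC) = -j/(ω·C) = 0 - j3.979e+05 Ω
  Z3: Z = jωL = j·2513·0.131 = 0 + j329.2 Ω
  Z4: Z = 1/(jωC) = -j/(ω·C) = 0 - j78.02 Ω
  Z5: Z = 1/(jωC) = -j/(ω·C) = 0 - j7.055 Ω
  Z6: Z = 1/(jωC) = -j/(ω·C) = 0 - j34.6 Ω
Step 3 — Ladder network (open output): work backward from the far end, alternating series and parallel combinations. Z_in = 0 + j262.5 Ω = 262.5∠90.0° Ω.
Step 4 — Power factor: PF = cos(φ) = Re(Z)/|Z| = 0/262.5 = 0.
Step 5 — Type: Im(Z) = 262.5 ⇒ lagging (phase φ = 90.0°).

PF = 0 (lagging, φ = 90.0°)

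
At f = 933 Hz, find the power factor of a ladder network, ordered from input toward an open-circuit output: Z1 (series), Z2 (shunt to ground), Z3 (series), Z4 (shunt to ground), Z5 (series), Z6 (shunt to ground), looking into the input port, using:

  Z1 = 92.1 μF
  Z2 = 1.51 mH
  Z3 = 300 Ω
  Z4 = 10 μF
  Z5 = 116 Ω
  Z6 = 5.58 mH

Step 1 — Angular frequency: ω = 2π·f = 2π·933 = 5862 rad/s.
Step 2 — Component impedances:
  Z1: Z = 1/(jωC) = -j/(ω·C) = 0 - j1.852 Ω
  Z2: Z = jωL = j·5862·0.00151 = 0 + j8.852 Ω
  Z3: Z = R = 300 Ω
  Z4: Z = 1/(jωC) = -j/(ω·C) = 0 - j17.06 Ω
  Z5: Z = R = 116 Ω
  Z6: Z = jωL = j·5862·0.00558 = 0 + j32.71 Ω
Step 3 — Ladder network (open output): work backward from the far end, alternating series and parallel combinations. Z_in = 0.2589 + j7.007 Ω = 7.012∠87.9° Ω.
Step 4 — Power factor: PF = cos(φ) = Re(Z)/|Z| = 0.2589/7.012 = 0.03692.
Step 5 — Type: Im(Z) = 7.007 ⇒ lagging (phase φ = 87.9°).

PF = 0.03692 (lagging, φ = 87.9°)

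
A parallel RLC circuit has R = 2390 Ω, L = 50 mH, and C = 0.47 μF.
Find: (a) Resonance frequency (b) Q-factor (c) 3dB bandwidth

Step 1 — Resonance: ω₀ = 1/√(LC) = 1/√(0.05·4.7e-07) = 6523 rad/s.
Step 2 — f₀ = ω₀/(2π) = 1038 Hz.
Step 3 — Parallel Q: Q = R/(ω₀L) = 2390/(6523·0.05) = 7.328.
Step 4 — Bandwidth: Δω = ω₀/Q = 890.2 rad/s; BW = Δω/(2π) = 141.7 Hz.

(a) f₀ = 1038 Hz  (b) Q = 7.328  (c) BW = 141.7 Hz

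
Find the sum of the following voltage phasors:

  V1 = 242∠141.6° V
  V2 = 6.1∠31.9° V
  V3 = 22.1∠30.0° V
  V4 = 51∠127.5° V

Step 1 — Convert each phasor to rectangular form:
  V1 = 242·(cos(141.6°) + j·sin(141.6°)) = -189.7 + j150.3 V
  V2 = 6.1·(cos(31.9°) + j·sin(31.9°)) = 5.179 + j3.223 V
  V3 = 22.1·(cos(30.0°) + j·sin(30.0°)) = 19.14 + j11.05 V
  V4 = 51·(cos(127.5°) + j·sin(127.5°)) = -31.05 + j40.46 V
Step 2 — Sum components: V_total = -196.4 + j205.1 V.
Step 3 — Convert to polar: |V_total| = 283.9 V, ∠V_total = 133.8°.

V_total = 283.9∠133.8° V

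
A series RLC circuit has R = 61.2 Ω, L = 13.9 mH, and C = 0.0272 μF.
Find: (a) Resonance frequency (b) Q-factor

Step 1 — Resonance condition Im(Z)=0 gives ω₀ = 1/√(LC).
Step 2 — ω₀ = 1/√(0.0139·2.72e-08) = 5.143e+04 rad/s.
Step 3 — f₀ = ω₀/(2π) = 8185 Hz.
Step 4 — Series Q: Q = ω₀L/R = 5.143e+04·0.0139/61.2 = 11.68.

(a) f₀ = 8185 Hz  (b) Q = 11.68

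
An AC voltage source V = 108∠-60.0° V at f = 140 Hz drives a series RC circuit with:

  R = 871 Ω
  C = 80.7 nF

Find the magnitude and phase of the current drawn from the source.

Step 1 — Angular frequency: ω = 2π·f = 2π·140 = 879.6 rad/s.
Step 2 — Component impedances:
  R: Z = R = 871 Ω
  C: Z = 1/(jωC) = -j/(ω·C) = 0 - j1.409e+04 Ω
Step 3 — Series combination: Z_total = R + C = 871 - j1.409e+04 Ω = 1.411e+04∠-86.5° Ω.
Step 4 — Source phasor: V = 108∠-60.0° V = 54 - j93.53 V.
Step 5 — Ohm's law: I = V / Z_total = (54 - j93.53) / (871 - j1.409e+04) = 0.00685 + j0.00341 A.
Step 6 — Convert to polar: |I| = 0.007652 A, ∠I = 26.5°.

I = 0.007652∠26.5° A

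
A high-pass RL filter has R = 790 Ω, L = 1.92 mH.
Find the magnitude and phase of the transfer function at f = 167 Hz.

Step 1 — Angular frequency: ω = 2π·167 = 1049 rad/s.
Step 2 — Transfer function: H(jω) = jωL/(R + jωL).
Step 3 — Numerator jωL = j·2.015; denominator R + jωL = 790 + j2.015.
Step 4 — H = 6.503e-06 + j0.00255.
Step 5 — Magnitude: |H| = 0.00255 (-51.9 dB); phase: φ = 89.9°.

|H| = 0.00255 (-51.9 dB), φ = 89.9°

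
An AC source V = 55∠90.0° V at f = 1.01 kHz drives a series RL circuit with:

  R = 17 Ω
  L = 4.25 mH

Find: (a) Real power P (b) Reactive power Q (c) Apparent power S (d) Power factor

Step 1 — Angular frequency: ω = 2π·f = 2π·1010 = 6346 rad/s.
Step 2 — Component impedances:
  R: Z = R = 17 Ω
  L: Z = jωL = j·6346·0.00425 = 0 + j26.97 Ω
Step 3 — Series combination: Z_total = R + L = 17 + j26.97 Ω = 31.88∠57.8° Ω.
Step 4 — Source phasor: V = 55∠90.0° V = 0 + j55 V.
Step 5 — Current: I = V / Z = 1.459 + j0.9199 A = 1.725∠32.2° A.
Step 6 — Complex power: S = V·I* = 50.59 + j80.27 VA.
Step 7 — Real power: P = Re(S) = 50.59 W.
Step 8 — Reactive power: Q = Im(S) = 80.27 VAR.
Step 9 — Apparent power: |S| = 94.88 VA.
Step 10 — Power factor: PF = P/|S| = 0.5332 (lagging).

(a) P = 50.59 W  (b) Q = 80.27 VAR  (c) S = 94.88 VA  (d) PF = 0.5332 (lagging)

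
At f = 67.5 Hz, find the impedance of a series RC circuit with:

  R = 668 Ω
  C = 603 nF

Step 1 — Angular frequency: ω = 2π·f = 2π·67.5 = 424.1 rad/s.
Step 2 — Component impedances:
  R: Z = R = 668 Ω
  C: Z = 1/(jωC) = -j/(ω·C) = 0 - j3910 Ω
Step 3 — Series combination: Z_total = R + C = 668 - j3910 Ω = 3967∠-80.3° Ω.

Z = 668 - j3910 Ω = 3967∠-80.3° Ω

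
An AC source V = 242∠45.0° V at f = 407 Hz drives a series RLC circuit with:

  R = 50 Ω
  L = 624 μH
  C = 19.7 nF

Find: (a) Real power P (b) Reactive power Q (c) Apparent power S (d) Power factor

Step 1 — Angular frequency: ω = 2π·f = 2π·407 = 2557 rad/s.
Step 2 — Component impedances:
  R: Z = R = 50 Ω
  L: Z = jωL = j·2557·0.000624 = 0 + j1.596 Ω
  C: Z = 1/(jωC) = -j/(ω·C) = 0 - j1.985e+04 Ω
Step 3 — Series combination: Z_total = R + L + C = 50 - j1.985e+04 Ω = 1.985e+04∠-89.9° Ω.
Step 4 — Source phasor: V = 242∠45.0° V = 171.1 + j171.1 V.
Step 5 — Current: I = V / Z = -0.0086 + j0.008643 A = 0.01219∠134.9° A.
Step 6 — Complex power: S = V·I* = 0.007433 - j2.951 VA.
Step 7 — Real power: P = Re(S) = 0.007433 W.
Step 8 — Reactive power: Q = Im(S) = -2.951 VAR.
Step 9 — Apparent power: |S| = 2.951 VA.
Step 10 — Power factor: PF = P/|S| = 0.002519 (leading).

(a) P = 0.007433 W  (b) Q = -2.951 VAR  (c) S = 2.951 VA  (d) PF = 0.002519 (leading)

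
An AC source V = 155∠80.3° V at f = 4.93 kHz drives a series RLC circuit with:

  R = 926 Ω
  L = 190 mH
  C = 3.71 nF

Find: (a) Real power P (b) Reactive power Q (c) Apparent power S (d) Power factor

Step 1 — Angular frequency: ω = 2π·f = 2π·4930 = 3.098e+04 rad/s.
Step 2 — Component impedances:
  R: Z = R = 926 Ω
  L: Z = jωL = j·3.098e+04·0.19 = 0 + j5885 Ω
  C: Z = 1/(jωC) = -j/(ω·C) = 0 - j8702 Ω
Step 3 — Series combination: Z_total = R + L + C = 926 - j2816 Ω = 2964∠-71.8° Ω.
Step 4 — Source phasor: V = 155∠80.3° V = 26.12 + j152.8 V.
Step 5 — Current: I = V / Z = -0.04621 + j0.02447 A = 0.05229∠152.1° A.
Step 6 — Complex power: S = V·I* = 2.531 - j7.699 VA.
Step 7 — Real power: P = Re(S) = 2.531 W.
Step 8 — Reactive power: Q = Im(S) = -7.699 VAR.
Step 9 — Apparent power: |S| = 8.104 VA.
Step 10 — Power factor: PF = P/|S| = 0.3124 (leading).

(a) P = 2.531 W  (b) Q = -7.699 VAR  (c) S = 8.104 VA  (d) PF = 0.3124 (leading)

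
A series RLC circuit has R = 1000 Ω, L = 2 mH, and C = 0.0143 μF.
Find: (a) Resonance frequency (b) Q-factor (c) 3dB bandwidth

Step 1 — Resonance: ω₀ = 1/√(LC) = 1/√(0.002·1.43e-08) = 1.87e+05 rad/s.
Step 2 — f₀ = ω₀/(2π) = 2.976e+04 Hz.
Step 3 — Series Q: Q = ω₀L/R = 1.87e+05·0.002/1000 = 0.374.
Step 4 — Bandwidth: Δω = ω₀/Q = 5e+05 rad/s; BW = Δω/(2π) = 7.958e+04 Hz.

(a) f₀ = 2.976e+04 Hz  (b) Q = 0.374  (c) BW = 7.958e+04 Hz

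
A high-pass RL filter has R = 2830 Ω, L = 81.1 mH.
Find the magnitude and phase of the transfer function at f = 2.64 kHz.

Step 1 — Angular frequency: ω = 2π·2640 = 1.659e+04 rad/s.
Step 2 — Transfer function: H(jω) = jωL/(R + jωL).
Step 3 — Numerator jωL = j·1345; denominator R + jωL = 2830 + j1345.
Step 4 — H = 0.1843 + j0.3877.
Step 5 — Magnitude: |H| = 0.4293 (-7.3 dB); phase: φ = 64.6°.

|H| = 0.4293 (-7.3 dB), φ = 64.6°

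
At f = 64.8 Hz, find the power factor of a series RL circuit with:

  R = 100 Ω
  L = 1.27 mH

Step 1 — Angular frequency: ω = 2π·f = 2π·64.8 = 407.2 rad/s.
Step 2 — Component impedances:
  R: Z = R = 100 Ω
  L: Z = jωL = j·407.2·0.00127 = 0 + j0.5171 Ω
Step 3 — Series combination: Z_total = R + L = 100 + j0.5171 Ω = 100∠0.3° Ω.
Step 4 — Power factor: PF = cos(φ) = Re(Z)/|Z| = 100/100 = 1.
Step 5 — Type: Im(Z) = 0.5171 ⇒ lagging (phase φ = 0.3°).

PF = 1 (lagging, φ = 0.3°)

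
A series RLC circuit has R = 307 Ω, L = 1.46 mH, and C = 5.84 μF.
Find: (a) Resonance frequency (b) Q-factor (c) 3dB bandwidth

Step 1 — Resonance: ω₀ = 1/√(LC) = 1/√(0.00146·5.84e-06) = 1.083e+04 rad/s.
Step 2 — f₀ = ω₀/(2π) = 1724 Hz.
Step 3 — Series Q: Q = ω₀L/R = 1.083e+04·0.00146/307 = 0.0515.
Step 4 — Bandwidth: Δω = ω₀/Q = 2.103e+05 rad/s; BW = Δω/(2π) = 3.347e+04 Hz.

(a) f₀ = 1724 Hz  (b) Q = 0.0515  (c) BW = 3.347e+04 Hz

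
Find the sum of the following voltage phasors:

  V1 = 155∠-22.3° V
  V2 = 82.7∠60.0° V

Step 1 — Convert each phasor to rectangular form:
  V1 = 155·(cos(-22.3°) + j·sin(-22.3°)) = 143.4 - j58.82 V
  V2 = 82.7·(cos(60.0°) + j·sin(60.0°)) = 41.35 + j71.62 V
Step 2 — Sum components: V_total = 184.8 + j12.8 V.
Step 3 — Convert to polar: |V_total| = 185.2 V, ∠V_total = 4.0°.

V_total = 185.2∠4.0° V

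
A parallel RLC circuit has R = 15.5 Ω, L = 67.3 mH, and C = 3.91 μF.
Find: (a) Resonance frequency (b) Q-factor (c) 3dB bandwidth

Step 1 — Resonance: ω₀ = 1/√(LC) = 1/√(0.0673·3.91e-06) = 1949 rad/s.
Step 2 — f₀ = ω₀/(2π) = 310.3 Hz.
Step 3 — Parallel Q: Q = R/(ω₀L) = 15.5/(1949·0.0673) = 0.1181.
Step 4 — Bandwidth: Δω = ω₀/Q = 1.65e+04 rad/s; BW = Δω/(2π) = 2626 Hz.

(a) f₀ = 310.3 Hz  (b) Q = 0.1181  (c) BW = 2626 Hz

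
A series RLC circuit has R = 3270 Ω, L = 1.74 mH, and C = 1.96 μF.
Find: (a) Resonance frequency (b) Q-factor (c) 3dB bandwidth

Step 1 — Resonance: ω₀ = 1/√(LC) = 1/√(0.00174·1.96e-06) = 1.712e+04 rad/s.
Step 2 — f₀ = ω₀/(2π) = 2725 Hz.
Step 3 — Series Q: Q = ω₀L/R = 1.712e+04·0.00174/3270 = 0.009112.
Step 4 — Bandwidth: Δω = ω₀/Q = 1.879e+06 rad/s; BW = Δω/(2π) = 2.991e+05 Hz.

(a) f₀ = 2725 Hz  (b) Q = 0.009112  (c) BW = 2.991e+05 Hz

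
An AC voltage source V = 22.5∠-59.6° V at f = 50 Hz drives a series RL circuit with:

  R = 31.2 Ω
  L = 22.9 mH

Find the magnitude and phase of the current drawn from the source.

Step 1 — Angular frequency: ω = 2π·f = 2π·50 = 314.2 rad/s.
Step 2 — Component impedances:
  R: Z = R = 31.2 Ω
  L: Z = jωL = j·314.2·0.0229 = 0 + j7.194 Ω
Step 3 — Series combination: Z_total = R + L = 31.2 + j7.194 Ω = 32.02∠13.0° Ω.
Step 4 — Source phasor: V = 22.5∠-59.6° V = 11.39 - j19.41 V.
Step 5 — Ohm's law: I = V / Z_total = (11.39 - j19.41) / (31.2 + j7.194) = 0.2103 - j0.6705 A.
Step 6 — Convert to polar: |I| = 0.7027 A, ∠I = -72.6°.

I = 0.7027∠-72.6° A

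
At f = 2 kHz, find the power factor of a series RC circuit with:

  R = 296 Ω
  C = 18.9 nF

Step 1 — Angular frequency: ω = 2π·f = 2π·2000 = 1.257e+04 rad/s.
Step 2 — Component impedances:
  R: Z = R = 296 Ω
  C: Z = 1/(jωC) = -j/(ω·C) = 0 - j4210 Ω
Step 3 — Series combination: Z_total = R + C = 296 - j4210 Ω = 4221∠-86.0° Ω.
Step 4 — Power factor: PF = cos(φ) = Re(Z)/|Z| = 296/4221 = 0.07013.
Step 5 — Type: Im(Z) = -4210 ⇒ leading (phase φ = -86.0°).

PF = 0.07013 (leading, φ = -86.0°)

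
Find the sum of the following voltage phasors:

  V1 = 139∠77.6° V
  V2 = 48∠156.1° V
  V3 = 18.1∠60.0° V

Step 1 — Convert each phasor to rectangular form:
  V1 = 139·(cos(77.6°) + j·sin(77.6°)) = 29.85 + j135.8 V
  V2 = 48·(cos(156.1°) + j·sin(156.1°)) = -43.88 + j19.45 V
  V3 = 18.1·(cos(60.0°) + j·sin(60.0°)) = 9.05 + j15.68 V
Step 2 — Sum components: V_total = -4.986 + j170.9 V.
Step 3 — Convert to polar: |V_total| = 171 V, ∠V_total = 91.7°.

V_total = 171∠91.7° V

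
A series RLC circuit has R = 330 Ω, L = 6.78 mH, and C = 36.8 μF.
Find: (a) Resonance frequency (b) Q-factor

Step 1 — Resonance condition Im(Z)=0 gives ω₀ = 1/√(LC).
Step 2 — ω₀ = 1/√(0.00678·3.68e-05) = 2002 rad/s.
Step 3 — f₀ = ω₀/(2π) = 318.6 Hz.
Step 4 — Series Q: Q = ω₀L/R = 2002·0.00678/330 = 0.04113.

(a) f₀ = 318.6 Hz  (b) Q = 0.04113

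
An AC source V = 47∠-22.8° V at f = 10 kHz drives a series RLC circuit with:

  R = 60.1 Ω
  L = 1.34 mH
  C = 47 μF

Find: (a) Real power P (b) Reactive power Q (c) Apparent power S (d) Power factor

Step 1 — Angular frequency: ω = 2π·f = 2π·1e+04 = 6.283e+04 rad/s.
Step 2 — Component impedances:
  R: Z = R = 60.1 Ω
  L: Z = jωL = j·6.283e+04·0.00134 = 0 + j84.19 Ω
  C: Z = 1/(jωC) = -j/(ω·C) = 0 - j0.3386 Ω
Step 3 — Series combination: Z_total = R + L + C = 60.1 + j83.86 Ω = 103.2∠54.4° Ω.
Step 4 — Source phasor: V = 47∠-22.8° V = 43.33 - j18.21 V.
Step 5 — Current: I = V / Z = 0.1012 - j0.4442 A = 0.4556∠-77.2° A.
Step 6 — Complex power: S = V·I* = 12.47 + j17.4 VA.
Step 7 — Real power: P = Re(S) = 12.47 W.
Step 8 — Reactive power: Q = Im(S) = 17.4 VAR.
Step 9 — Apparent power: |S| = 21.41 VA.
Step 10 — Power factor: PF = P/|S| = 0.5825 (lagging).

(a) P = 12.47 W  (b) Q = 17.4 VAR  (c) S = 21.41 VA  (d) PF = 0.5825 (lagging)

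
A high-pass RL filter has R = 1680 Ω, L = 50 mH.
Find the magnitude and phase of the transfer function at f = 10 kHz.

Step 1 — Angular frequency: ω = 2π·1e+04 = 6.283e+04 rad/s.
Step 2 — Transfer function: H(jω) = jωL/(R + jωL).
Step 3 — Numerator jωL = j·3142; denominator R + jωL = 1680 + j3142.
Step 4 — H = 0.7776 + j0.4158.
Step 5 — Magnitude: |H| = 0.8818 (-1.1 dB); phase: φ = 28.1°.

|H| = 0.8818 (-1.1 dB), φ = 28.1°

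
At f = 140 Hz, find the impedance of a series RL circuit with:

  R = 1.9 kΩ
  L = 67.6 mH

Step 1 — Angular frequency: ω = 2π·f = 2π·140 = 879.6 rad/s.
Step 2 — Component impedances:
  R: Z = R = 1900 Ω
  L: Z = jωL = j·879.6·0.0676 = 0 + j59.46 Ω
Step 3 — Series combination: Z_total = R + L = 1900 + j59.46 Ω = 1901∠1.8° Ω.

Z = 1900 + j59.46 Ω = 1901∠1.8° Ω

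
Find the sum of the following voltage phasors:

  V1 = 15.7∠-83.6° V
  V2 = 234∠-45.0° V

Step 1 — Convert each phasor to rectangular form:
  V1 = 15.7·(cos(-83.6°) + j·sin(-83.6°)) = 1.75 - j15.6 V
  V2 = 234·(cos(-45.0°) + j·sin(-45.0°)) = 165.5 - j165.5 V
Step 2 — Sum components: V_total = 167.2 - j181.1 V.
Step 3 — Convert to polar: |V_total| = 246.5 V, ∠V_total = -47.3°.

V_total = 246.5∠-47.3° V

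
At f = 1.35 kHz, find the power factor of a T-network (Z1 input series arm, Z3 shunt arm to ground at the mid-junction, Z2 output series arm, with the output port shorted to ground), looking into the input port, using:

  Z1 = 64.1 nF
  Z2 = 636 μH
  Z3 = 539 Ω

Step 1 — Angular frequency: ω = 2π·f = 2π·1350 = 8482 rad/s.
Step 2 — Component impedances:
  Z1: Z = 1/(jωC) = -j/(ω·C) = 0 - j1839 Ω
  Z2: Z = jωL = j·8482·0.000636 = 0 + j5.395 Ω
  Z3: Z = R = 539 Ω
Step 3 — With the output port shorted to ground, the output series arm Z2 runs from the junction to ground; the shunt arm Z3 also runs from the junction to ground. They appear in parallel: Z3 || Z2 = 0.05399 + j5.394 Ω.
Step 4 — Series with input arm Z1: Z_in = Z1 + (Z3 || Z2) = 0.05399 - j1834 Ω = 1834∠-90.0° Ω.
Step 5 — Power factor: PF = cos(φ) = Re(Z)/|Z| = 0.05399/1834 = 2.944e-05.
Step 6 — Type: Im(Z) = -1834 ⇒ leading (phase φ = -90.0°).

PF = 2.944e-05 (leading, φ = -90.0°)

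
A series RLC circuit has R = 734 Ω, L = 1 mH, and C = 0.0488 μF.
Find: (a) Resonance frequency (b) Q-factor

Step 1 — Resonance condition Im(Z)=0 gives ω₀ = 1/√(LC).
Step 2 — ω₀ = 1/√(0.001·4.88e-08) = 1.431e+05 rad/s.
Step 3 — f₀ = ω₀/(2π) = 2.278e+04 Hz.
Step 4 — Series Q: Q = ω₀L/R = 1.431e+05·0.001/734 = 0.195.

(a) f₀ = 2.278e+04 Hz  (b) Q = 0.195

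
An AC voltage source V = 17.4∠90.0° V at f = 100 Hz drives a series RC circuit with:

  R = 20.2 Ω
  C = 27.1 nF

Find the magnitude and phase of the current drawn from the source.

Step 1 — Angular frequency: ω = 2π·f = 2π·100 = 628.3 rad/s.
Step 2 — Component impedances:
  R: Z = R = 20.2 Ω
  C: Z = 1/(jωC) = -j/(ω·C) = 0 - j5.873e+04 Ω
Step 3 — Series combination: Z_total = R + C = 20.2 - j5.873e+04 Ω = 5.873e+04∠-90.0° Ω.
Step 4 — Source phasor: V = 17.4∠90.0° V = 0 + j17.4 V.
Step 5 — Ohm's law: I = V / Z_total = (0 + j17.4) / (20.2 - j5.873e+04) = -0.0002963 + j1.019e-07 A.
Step 6 — Convert to polar: |I| = 0.0002963 A, ∠I = 180.0°.

I = 0.0002963∠180.0° A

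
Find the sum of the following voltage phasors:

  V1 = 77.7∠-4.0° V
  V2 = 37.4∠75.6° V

Step 1 — Convert each phasor to rectangular form:
  V1 = 77.7·(cos(-4.0°) + j·sin(-4.0°)) = 77.51 - j5.42 V
  V2 = 37.4·(cos(75.6°) + j·sin(75.6°)) = 9.301 + j36.23 V
Step 2 — Sum components: V_total = 86.81 + j30.8 V.
Step 3 — Convert to polar: |V_total| = 92.12 V, ∠V_total = 19.5°.

V_total = 92.12∠19.5° V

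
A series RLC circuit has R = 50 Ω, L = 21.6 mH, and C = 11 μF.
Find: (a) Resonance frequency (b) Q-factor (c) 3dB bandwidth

Step 1 — Resonance condition Im(Z)=0 gives ω₀ = 1/√(LC).
Step 2 — ω₀ = 1/√(0.0216·1.1e-05) = 2052 rad/s.
Step 3 — f₀ = ω₀/(2π) = 326.5 Hz.
Step 4 — Series Q: Q = ω₀L/R = 2052·0.0216/50 = 0.8863.
Step 5 — 3dB bandwidth: Δω = ω₀/Q = 2315 rad/s; BW = Δω/(2π) = 368.4 Hz.

(a) f₀ = 326.5 Hz  (b) Q = 0.8863  (c) BW = 368.4 Hz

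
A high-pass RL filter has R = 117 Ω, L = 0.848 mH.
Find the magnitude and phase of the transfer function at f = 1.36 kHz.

Step 1 — Angular frequency: ω = 2π·1360 = 8545 rad/s.
Step 2 — Transfer function: H(jω) = jωL/(R + jωL).
Step 3 — Numerator jωL = j·7.246; denominator R + jωL = 117 + j7.246.
Step 4 — H = 0.003821 + j0.0617.
Step 5 — Magnitude: |H| = 0.06182 (-24.2 dB); phase: φ = 86.5°.

|H| = 0.06182 (-24.2 dB), φ = 86.5°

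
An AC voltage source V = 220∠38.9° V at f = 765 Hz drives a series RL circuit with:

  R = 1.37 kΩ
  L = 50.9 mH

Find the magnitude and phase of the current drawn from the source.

Step 1 — Angular frequency: ω = 2π·f = 2π·765 = 4807 rad/s.
Step 2 — Component impedances:
  R: Z = R = 1370 Ω
  L: Z = jωL = j·4807·0.0509 = 0 + j244.7 Ω
Step 3 — Series combination: Z_total = R + L = 1370 + j244.7 Ω = 1392∠10.1° Ω.
Step 4 — Source phasor: V = 220∠38.9° V = 171.2 + j138.2 V.
Step 5 — Ohm's law: I = V / Z_total = (171.2 + j138.2) / (1370 + j244.7) = 0.1386 + j0.0761 A.
Step 6 — Convert to polar: |I| = 0.1581 A, ∠I = 28.8°.

I = 0.1581∠28.8° A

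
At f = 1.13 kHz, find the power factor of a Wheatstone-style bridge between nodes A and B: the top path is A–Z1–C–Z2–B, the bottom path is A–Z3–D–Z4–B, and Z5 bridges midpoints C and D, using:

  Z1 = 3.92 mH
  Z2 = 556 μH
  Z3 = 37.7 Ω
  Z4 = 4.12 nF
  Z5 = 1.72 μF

Step 1 — Angular frequency: ω = 2π·f = 2π·1130 = 7100 rad/s.
Step 2 — Component impedances:
  Z1: Z = jωL = j·7100·0.00392 = 0 + j27.83 Ω
  Z2: Z = jωL = j·7100·0.000556 = 0 + j3.948 Ω
  Z3: Z = R = 37.7 Ω
  Z4: Z = 1/(jωC) = -j/(ω·C) = 0 - j3.419e+04 Ω
  Z5: Z = 1/(jωC) = -j/(ω·C) = 0 - j81.89 Ω
Step 3 — Bridge requires nodal analysis (the Z5 bridge couples midpoints C and D, so the two paths cannot be reduced to a simple series/parallel combination). Setting node B to ground and injecting 1 A at node A, the 3-node admittance system at A, C, D solves to V_A = Z_AB = 6.761 + j41.44 Ω = 41.99∠80.7° Ω.
Step 4 — Power factor: PF = cos(φ) = Re(Z)/|Z| = 6.761/41.99 = 0.161.
Step 5 — Type: Im(Z) = 41.44 ⇒ lagging (phase φ = 80.7°).

PF = 0.161 (lagging, φ = 80.7°)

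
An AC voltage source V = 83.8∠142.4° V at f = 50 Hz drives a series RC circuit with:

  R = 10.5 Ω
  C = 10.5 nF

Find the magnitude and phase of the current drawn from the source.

Step 1 — Angular frequency: ω = 2π·f = 2π·50 = 314.2 rad/s.
Step 2 — Component impedances:
  R: Z = R = 10.5 Ω
  C: Z = 1/(jωC) = -j/(ω·C) = 0 - j3.032e+05 Ω
Step 3 — Series combination: Z_total = R + C = 10.5 - j3.032e+05 Ω = 3.032e+05∠-90.0° Ω.
Step 4 — Source phasor: V = 83.8∠142.4° V = -66.39 + j51.13 V.
Step 5 — Ohm's law: I = V / Z_total = (-66.39 + j51.13) / (10.5 - j3.032e+05) = -0.0001687 - j0.000219 A.
Step 6 — Convert to polar: |I| = 0.0002764 A, ∠I = -127.6°.

I = 0.0002764∠-127.6° A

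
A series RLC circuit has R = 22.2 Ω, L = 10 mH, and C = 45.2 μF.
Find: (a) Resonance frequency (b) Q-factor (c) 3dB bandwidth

Step 1 — Resonance: ω₀ = 1/√(LC) = 1/√(0.01·4.52e-05) = 1487 rad/s.
Step 2 — f₀ = ω₀/(2π) = 236.7 Hz.
Step 3 — Series Q: Q = ω₀L/R = 1487·0.01/22.2 = 0.67.
Step 4 — Bandwidth: Δω = ω₀/Q = 2220 rad/s; BW = Δω/(2π) = 353.3 Hz.

(a) f₀ = 236.7 Hz  (b) Q = 0.67  (c) BW = 353.3 Hz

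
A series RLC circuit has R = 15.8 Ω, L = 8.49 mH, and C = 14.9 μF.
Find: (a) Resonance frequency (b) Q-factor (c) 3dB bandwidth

Step 1 — Resonance: ω₀ = 1/√(LC) = 1/√(0.00849·1.49e-05) = 2812 rad/s.
Step 2 — f₀ = ω₀/(2π) = 447.5 Hz.
Step 3 — Series Q: Q = ω₀L/R = 2812·0.00849/15.8 = 1.511.
Step 4 — Bandwidth: Δω = ω₀/Q = 1861 rad/s; BW = Δω/(2π) = 296.2 Hz.

(a) f₀ = 447.5 Hz  (b) Q = 1.511  (c) BW = 296.2 Hz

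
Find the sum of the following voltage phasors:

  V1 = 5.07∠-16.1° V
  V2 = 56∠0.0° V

Step 1 — Convert each phasor to rectangular form:
  V1 = 5.07·(cos(-16.1°) + j·sin(-16.1°)) = 4.871 - j1.406 V
  V2 = 56·(cos(0.0°) + j·sin(0.0°)) = 56 V
Step 2 — Sum components: V_total = 60.87 - j1.406 V.
Step 3 — Convert to polar: |V_total| = 60.89 V, ∠V_total = -1.3°.

V_total = 60.89∠-1.3° V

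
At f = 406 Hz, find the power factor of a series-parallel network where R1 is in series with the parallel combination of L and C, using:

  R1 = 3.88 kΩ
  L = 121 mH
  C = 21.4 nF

Step 1 — Angular frequency: ω = 2π·f = 2π·406 = 2551 rad/s.
Step 2 — Component impedances:
  R1: Z = R = 3880 Ω
  L: Z = jωL = j·2551·0.121 = 0 + j308.7 Ω
  C: Z = 1/(jωC) = -j/(ω·C) = 0 - j1.832e+04 Ω
Step 3 — Parallel branch: L || C = 1/(1/L + 1/C) = 0 + j314 Ω.
Step 4 — Series with R1: Z_total = R1 + (L || C) = 3880 + j314 Ω = 3893∠4.6° Ω.
Step 5 — Power factor: PF = cos(φ) = Re(Z)/|Z| = 3880/3893 = 0.9967.
Step 6 — Type: Im(Z) = 314 ⇒ lagging (phase φ = 4.6°).

PF = 0.9967 (lagging, φ = 4.6°)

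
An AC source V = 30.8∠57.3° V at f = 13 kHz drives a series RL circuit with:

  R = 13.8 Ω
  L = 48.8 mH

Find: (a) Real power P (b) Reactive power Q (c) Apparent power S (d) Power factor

Step 1 — Angular frequency: ω = 2π·f = 2π·1.3e+04 = 8.168e+04 rad/s.
Step 2 — Component impedances:
  R: Z = R = 13.8 Ω
  L: Z = jωL = j·8.168e+04·0.0488 = 0 + j3986 Ω
Step 3 — Series combination: Z_total = R + L = 13.8 + j3986 Ω = 3986∠89.8° Ω.
Step 4 — Source phasor: V = 30.8∠57.3° V = 16.64 + j25.92 V.
Step 5 — Current: I = V / Z = 0.006517 - j0.004152 A = 0.007727∠-32.5° A.
Step 6 — Complex power: S = V·I* = 0.0008239 + j0.238 VA.
Step 7 — Real power: P = Re(S) = 0.0008239 W.
Step 8 — Reactive power: Q = Im(S) = 0.238 VAR.
Step 9 — Apparent power: |S| = 0.238 VA.
Step 10 — Power factor: PF = P/|S| = 0.003462 (lagging).

(a) P = 0.0008239 W  (b) Q = 0.238 VAR  (c) S = 0.238 VA  (d) PF = 0.003462 (lagging)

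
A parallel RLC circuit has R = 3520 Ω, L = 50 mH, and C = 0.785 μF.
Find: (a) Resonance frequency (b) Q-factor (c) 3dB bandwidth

Step 1 — Resonance: ω₀ = 1/√(LC) = 1/√(0.05·7.85e-07) = 5048 rad/s.
Step 2 — f₀ = ω₀/(2π) = 803.3 Hz.
Step 3 — Parallel Q: Q = R/(ω₀L) = 3520/(5048·0.05) = 13.95.
Step 4 — Bandwidth: Δω = ω₀/Q = 361.9 rad/s; BW = Δω/(2π) = 57.6 Hz.

(a) f₀ = 803.3 Hz  (b) Q = 13.95  (c) BW = 57.6 Hz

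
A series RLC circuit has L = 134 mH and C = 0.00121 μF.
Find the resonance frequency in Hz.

Step 1 — Resonance condition Im(Z)=0 gives ω₀ = 1/√(LC).
Step 2 — ω₀ = 1/√(0.134·1.21e-09) = 7.853e+04 rad/s.
Step 3 — f₀ = ω₀/(2π) = 1.25e+04 Hz.

f₀ = 1.25e+04 Hz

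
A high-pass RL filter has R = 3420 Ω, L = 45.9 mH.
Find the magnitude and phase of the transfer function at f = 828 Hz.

Step 1 — Angular frequency: ω = 2π·828 = 5202 rad/s.
Step 2 — Transfer function: H(jω) = jωL/(R + jωL).
Step 3 — Numerator jωL = j·238.8; denominator R + jωL = 3420 + j238.8.
Step 4 — H = 0.004852 + j0.06948.
Step 5 — Magnitude: |H| = 0.06965 (-23.1 dB); phase: φ = 86.0°.

|H| = 0.06965 (-23.1 dB), φ = 86.0°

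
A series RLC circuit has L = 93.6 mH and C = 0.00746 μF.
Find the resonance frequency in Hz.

Step 1 — Resonance condition Im(Z)=0 gives ω₀ = 1/√(LC).
Step 2 — ω₀ = 1/√(0.0936·7.46e-09) = 3.784e+04 rad/s.
Step 3 — f₀ = ω₀/(2π) = 6023 Hz.

f₀ = 6023 Hz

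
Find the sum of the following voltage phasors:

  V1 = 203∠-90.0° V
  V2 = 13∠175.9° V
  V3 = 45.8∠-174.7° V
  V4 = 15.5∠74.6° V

Step 1 — Convert each phasor to rectangular form:
  V1 = 203·(cos(-90.0°) + j·sin(-90.0°)) = 0 - j203 V
  V2 = 13·(cos(175.9°) + j·sin(175.9°)) = -12.97 + j0.9295 V
  V3 = 45.8·(cos(-174.7°) + j·sin(-174.7°)) = -45.6 - j4.231 V
  V4 = 15.5·(cos(74.6°) + j·sin(74.6°)) = 4.116 + j14.94 V
Step 2 — Sum components: V_total = -54.45 - j191.4 V.
Step 3 — Convert to polar: |V_total| = 199 V, ∠V_total = -105.9°.

V_total = 199∠-105.9° V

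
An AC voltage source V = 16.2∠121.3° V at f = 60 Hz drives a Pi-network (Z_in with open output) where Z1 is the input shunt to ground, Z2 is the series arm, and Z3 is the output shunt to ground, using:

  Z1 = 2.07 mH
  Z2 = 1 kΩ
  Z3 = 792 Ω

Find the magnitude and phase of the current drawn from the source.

Step 1 — Angular frequency: ω = 2π·f = 2π·60 = 377 rad/s.
Step 2 — Component impedances:
  Z1: Z = jωL = j·377·0.00207 = 0 + j0.7804 Ω
  Z2: Z = R = 1000 Ω
  Z3: Z = R = 792 Ω
Step 3 — With open output, the series arm Z2 and the output shunt Z3 appear in series to ground: Z2 + Z3 = 1792 Ω.
Step 4 — Parallel with input shunt Z1: Z_in = Z1 || (Z2 + Z3) = 0.0003398 + j0.7804 Ω = 0.7804∠90.0° Ω.
Step 5 — Source phasor: V = 16.2∠121.3° V = -8.416 + j13.84 V.
Step 6 — Ohm's law: I = V / Z_total = (-8.416 + j13.84) / (0.0003398 + j0.7804) = 17.73 + j10.79 A.
Step 7 — Convert to polar: |I| = 20.76 A, ∠I = 31.3°.

I = 20.76∠31.3° A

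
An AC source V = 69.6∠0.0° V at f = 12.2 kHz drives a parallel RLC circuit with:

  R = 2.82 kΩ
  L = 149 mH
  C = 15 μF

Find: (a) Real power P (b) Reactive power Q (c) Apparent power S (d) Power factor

Step 1 — Angular frequency: ω = 2π·f = 2π·1.22e+04 = 7.665e+04 rad/s.
Step 2 — Component impedances:
  R: Z = R = 2820 Ω
  L: Z = jωL = j·7.665e+04·0.149 = 0 + j1.142e+04 Ω
  C: Z = 1/(jωC) = -j/(ω·C) = 0 - j0.8697 Ω
Step 3 — Parallel combination: 1/Z_total = 1/R + 1/L + 1/C; Z_total = 0.0002683 - j0.8698 Ω = 0.8698∠-90.0° Ω.
Step 4 — Source phasor: V = 69.6∠0.0° V = 69.6 V.
Step 5 — Current: I = V / Z = 0.02468 + j80.02 A = 80.02∠90.0° A.
Step 6 — Complex power: S = V·I* = 1.718 - j5570 VA.
Step 7 — Real power: P = Re(S) = 1.718 W.
Step 8 — Reactive power: Q = Im(S) = -5570 VAR.
Step 9 — Apparent power: |S| = 5570 VA.
Step 10 — Power factor: PF = P/|S| = 0.0003084 (leading).

(a) P = 1.718 W  (b) Q = -5570 VAR  (c) S = 5570 VA  (d) PF = 0.0003084 (leading)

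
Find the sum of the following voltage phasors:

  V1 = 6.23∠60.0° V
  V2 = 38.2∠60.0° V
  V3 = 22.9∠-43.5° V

Step 1 — Convert each phasor to rectangular form:
  V1 = 6.23·(cos(60.0°) + j·sin(60.0°)) = 3.115 + j5.395 V
  V2 = 38.2·(cos(60.0°) + j·sin(60.0°)) = 19.1 + j33.08 V
  V3 = 22.9·(cos(-43.5°) + j·sin(-43.5°)) = 16.61 - j15.76 V
Step 2 — Sum components: V_total = 38.83 + j22.71 V.
Step 3 — Convert to polar: |V_total| = 44.98 V, ∠V_total = 30.3°.

V_total = 44.98∠30.3° V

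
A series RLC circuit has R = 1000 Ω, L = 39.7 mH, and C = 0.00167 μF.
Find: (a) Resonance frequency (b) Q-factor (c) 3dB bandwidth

Step 1 — Resonance condition Im(Z)=0 gives ω₀ = 1/√(LC).
Step 2 — ω₀ = 1/√(0.0397·1.67e-09) = 1.228e+05 rad/s.
Step 3 — f₀ = ω₀/(2π) = 1.955e+04 Hz.
Step 4 — Series Q: Q = ω₀L/R = 1.228e+05·0.0397/1000 = 4.876.
Step 5 — 3dB bandwidth: Δω = ω₀/Q = 2.519e+04 rad/s; BW = Δω/(2π) = 4009 Hz.

(a) f₀ = 1.955e+04 Hz  (b) Q = 4.876  (c) BW = 4009 Hz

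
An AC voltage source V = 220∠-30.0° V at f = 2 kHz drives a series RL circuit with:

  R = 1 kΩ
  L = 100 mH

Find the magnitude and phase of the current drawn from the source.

Step 1 — Angular frequency: ω = 2π·f = 2π·2000 = 1.257e+04 rad/s.
Step 2 — Component impedances:
  R: Z = R = 1000 Ω
  L: Z = jωL = j·1.257e+04·0.1 = 0 + j1257 Ω
Step 3 — Series combination: Z_total = R + L = 1000 + j1257 Ω = 1606∠51.5° Ω.
Step 4 — Source phasor: V = 220∠-30.0° V = 190.5 - j110 V.
Step 5 — Ohm's law: I = V / Z_total = (190.5 - j110) / (1000 + j1257) = 0.02028 - j0.1355 A.
Step 6 — Convert to polar: |I| = 0.137 A, ∠I = -81.5°.

I = 0.137∠-81.5° A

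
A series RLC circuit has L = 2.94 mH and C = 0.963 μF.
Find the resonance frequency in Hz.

Step 1 — Resonance condition Im(Z)=0 gives ω₀ = 1/√(LC).
Step 2 — ω₀ = 1/√(0.00294·9.63e-07) = 1.879e+04 rad/s.
Step 3 — f₀ = ω₀/(2π) = 2991 Hz.

f₀ = 2991 Hz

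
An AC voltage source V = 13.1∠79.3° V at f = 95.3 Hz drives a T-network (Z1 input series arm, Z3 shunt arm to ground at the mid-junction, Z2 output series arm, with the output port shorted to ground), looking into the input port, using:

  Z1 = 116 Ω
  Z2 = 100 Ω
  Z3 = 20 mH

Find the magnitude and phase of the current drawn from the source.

Step 1 — Angular frequency: ω = 2π·f = 2π·95.3 = 598.8 rad/s.
Step 2 — Component impedances:
  Z1: Z = R = 116 Ω
  Z2: Z = R = 100 Ω
  Z3: Z = jωL = j·598.8·0.02 = 0 + j11.98 Ω
Step 3 — With the output port shorted to ground, the output series arm Z2 runs from the junction to ground; the shunt arm Z3 also runs from the junction to ground. They appear in parallel: Z3 || Z2 = 1.414 + j11.81 Ω.
Step 4 — Series with input arm Z1: Z_in = Z1 + (Z3 || Z2) = 117.4 + j11.81 Ω = 118∠5.7° Ω.
Step 5 — Source phasor: V = 13.1∠79.3° V = 2.432 + j12.87 V.
Step 6 — Ohm's law: I = V / Z_total = (2.432 + j12.87) / (117.4 + j11.81) = 0.03142 + j0.1065 A.
Step 7 — Convert to polar: |I| = 0.111 A, ∠I = 73.6°.

I = 0.111∠73.6° A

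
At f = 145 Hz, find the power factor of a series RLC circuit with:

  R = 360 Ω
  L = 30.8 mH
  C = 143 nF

Step 1 — Angular frequency: ω = 2π·f = 2π·145 = 911.1 rad/s.
Step 2 — Component impedances:
  R: Z = R = 360 Ω
  L: Z = jωL = j·911.1·0.0308 = 0 + j28.06 Ω
  C: Z = 1/(jωC) = -j/(ω·C) = 0 - j7676 Ω
Step 3 — Series combination: Z_total = R + L + C = 360 - j7648 Ω = 7656∠-87.3° Ω.
Step 4 — Power factor: PF = cos(φ) = Re(Z)/|Z| = 360/7656 = 0.04702.
Step 5 — Type: Im(Z) = -7648 ⇒ leading (phase φ = -87.3°).

PF = 0.04702 (leading, φ = -87.3°)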